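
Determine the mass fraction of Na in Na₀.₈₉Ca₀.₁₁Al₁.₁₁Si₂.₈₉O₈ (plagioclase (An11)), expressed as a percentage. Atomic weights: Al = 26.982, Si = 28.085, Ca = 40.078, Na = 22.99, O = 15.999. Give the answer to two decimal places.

7.75 wt%

Formula mass = 0.89·22.99 + 0.11·40.078 + 1.11·26.982 + 2.89·28.085 + 8·15.999 = 263.977 g/mol, of which 20.461 g is Na.
So Na makes up 20.461/263.977 = 0.0775 of the mass, i.e. 7.75%.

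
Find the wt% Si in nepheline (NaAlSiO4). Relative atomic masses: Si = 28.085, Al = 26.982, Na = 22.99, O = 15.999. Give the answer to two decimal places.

19.77 mass %

Formula mass = 1*22.99 + 1*26.982 + 1*28.085 + 4*15.999 = 142.053 g/mol, of which 28.085 g is Si.
So Si makes up 28.085/142.053 = 0.1977 of the mass, i.e. 19.77%.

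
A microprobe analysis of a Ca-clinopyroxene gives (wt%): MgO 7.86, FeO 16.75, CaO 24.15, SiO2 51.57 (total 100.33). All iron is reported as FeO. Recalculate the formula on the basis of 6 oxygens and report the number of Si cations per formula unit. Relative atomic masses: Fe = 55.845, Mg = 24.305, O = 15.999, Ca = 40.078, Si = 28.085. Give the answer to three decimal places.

MgO (M=40.304): mol = 0.19502; Mg = 0.19502, O = 0.19502.
FeO (M=71.844): mol = 0.23314; Fe = 0.23314, O = 0.23314.
CaO (M=56.077): mol = 0.43066; Ca = 0.43066, O = 0.43066.
SiO2 (M=60.083): mol = 0.85831; Si = 0.85831, O = 1.71662.
ΣO = 2.57544; factor = 6/ΣO = 2.32970.
Si apfu = 0.85831 × 2.32970 = 2.000.

2.000 Si apfu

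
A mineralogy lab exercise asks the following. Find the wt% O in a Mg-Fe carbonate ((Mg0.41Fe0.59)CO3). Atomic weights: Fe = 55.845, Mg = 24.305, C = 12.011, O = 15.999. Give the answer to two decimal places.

46.63 weight percent

M((Mg0.41Fe0.59)CO3) = 102.922 g/mol.
O contributes 3 × 15.999 = 47.997 g per mole.
47.997/102.922 = 0.4663 → 46.63%.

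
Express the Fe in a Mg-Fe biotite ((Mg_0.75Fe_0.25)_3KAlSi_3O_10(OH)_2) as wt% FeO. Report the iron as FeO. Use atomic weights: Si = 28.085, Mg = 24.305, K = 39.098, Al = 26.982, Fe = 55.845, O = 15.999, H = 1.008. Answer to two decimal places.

12.22 wt%

Formula mass = 440.909 g/mol.
0.75 Fe → 0.7500 mol FeO per formula unit; M(FeO) = 71.844, so FeO mass = 53.883 g.
53.883/440.909 × 100 = 12.22 wt%.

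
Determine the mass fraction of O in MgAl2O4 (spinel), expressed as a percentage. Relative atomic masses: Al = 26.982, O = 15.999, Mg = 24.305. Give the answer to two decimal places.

44.98 wt%

Molar mass of MgAl2O4: 1*24.305 + 2*26.982 + 4*15.999 = 142.265 g/mol.
Mass of O per formula unit: 4 × 15.999 = 63.996 g.
Weight fraction O = 63.996 / 142.265 = 0.4498.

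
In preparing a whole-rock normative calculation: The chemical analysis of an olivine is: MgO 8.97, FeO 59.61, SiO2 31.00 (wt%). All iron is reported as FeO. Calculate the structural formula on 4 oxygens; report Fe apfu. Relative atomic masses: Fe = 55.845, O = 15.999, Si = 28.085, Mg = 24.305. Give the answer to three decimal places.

1.592 Fe apfu

MgO (M=40.304): mol = 0.22256; Mg = 0.22256, O = 0.22256.
FeO (M=71.844): mol = 0.82971; Fe = 0.82971, O = 0.82971.
SiO2 (M=60.083): mol = 0.51595; Si = 0.51595, O = 1.03190.
ΣO = 2.08417; factor = 4/ΣO = 1.91923.
Fe apfu = 0.82971 × 1.91923 = 1.592.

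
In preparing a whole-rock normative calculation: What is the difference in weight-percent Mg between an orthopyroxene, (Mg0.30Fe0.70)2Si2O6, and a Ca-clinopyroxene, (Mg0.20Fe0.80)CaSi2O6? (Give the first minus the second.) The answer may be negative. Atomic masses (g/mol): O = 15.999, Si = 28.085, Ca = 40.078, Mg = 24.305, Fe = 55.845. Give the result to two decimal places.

3.94 percentage points

Mg in (Mg0.30Fe0.70)2Si2O6: molar mass 244.930 g/mol; 0.60×24.305 = 14.583 g → 5.95 wt%.
Mg in (Mg0.20Fe0.80)CaSi2O6: molar mass 241.779 g/mol; 0.20×24.305 = 4.861 g → 2.01 wt%.
Difference = 5.95 − 2.01 = 3.94 percentage points.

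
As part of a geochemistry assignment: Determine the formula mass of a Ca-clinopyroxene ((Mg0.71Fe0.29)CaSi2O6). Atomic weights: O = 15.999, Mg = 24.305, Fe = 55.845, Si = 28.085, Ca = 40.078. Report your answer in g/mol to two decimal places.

225.69 g/mol

M = 0.71*24.305 + 0.29*55.845 + 1*40.078 + 2*28.085 + 6*15.999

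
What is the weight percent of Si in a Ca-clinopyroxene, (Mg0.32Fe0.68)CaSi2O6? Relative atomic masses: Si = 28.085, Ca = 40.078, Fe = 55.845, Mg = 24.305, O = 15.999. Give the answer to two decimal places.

23.60 weight percent

M((Mg0.32Fe0.68)CaSi2O6) = 237.994 g/mol.
Si contributes 2 × 28.085 = 56.170 g per mole.
56.170/237.994 = 0.2360 → 23.60%.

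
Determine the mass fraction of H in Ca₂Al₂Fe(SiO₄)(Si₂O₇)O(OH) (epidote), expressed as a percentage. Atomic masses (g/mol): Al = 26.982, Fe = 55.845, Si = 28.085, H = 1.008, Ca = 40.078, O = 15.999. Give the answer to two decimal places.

0.21 weight percent

Molar mass of Ca₂Al₂Fe(SiO₄)(Si₂O₇)O(OH): 2×40.078 + 2×26.982 + 1×55.845 + 3×28.085 + 13×15.999 + 1×1.008 = 483.215 g/mol.
Mass of H per formula unit: 1 × 1.008 = 1.008 g.
Weight fraction H = 1.008 / 483.215 = 0.0021.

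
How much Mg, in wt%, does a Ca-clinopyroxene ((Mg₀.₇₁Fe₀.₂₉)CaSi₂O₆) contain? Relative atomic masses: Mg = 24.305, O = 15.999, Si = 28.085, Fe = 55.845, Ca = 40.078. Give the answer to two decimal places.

Molar mass of (Mg₀.₇₁Fe₀.₂₉)CaSi₂O₆: 0.71·24.305 + 0.29·55.845 + 1·40.078 + 2·28.085 + 6·15.999 = 225.694 g/mol.
Mass of Mg per formula unit: 0.71 × 24.305 = 17.257 g.
Weight fraction Mg = 17.257 / 225.694 = 0.0765.

7.65 wt%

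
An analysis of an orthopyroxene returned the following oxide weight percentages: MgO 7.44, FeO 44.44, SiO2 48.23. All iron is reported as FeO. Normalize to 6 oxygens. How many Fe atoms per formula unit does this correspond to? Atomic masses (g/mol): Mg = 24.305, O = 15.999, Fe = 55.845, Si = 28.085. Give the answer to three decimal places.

7.44 wt% MgO ÷ 40.304 g/mol = 0.18460 mol, giving 0.18460 Mg and 0.18460 O.
44.44 wt% FeO ÷ 71.844 g/mol = 0.61856 mol, giving 0.61856 Fe and 0.61856 O.
48.23 wt% SiO2 ÷ 60.083 g/mol = 0.80272 mol, giving 0.80272 Si and 1.60544 O.
Oxygen sums to 2.40860; scaling by 6/2.40860 = 2.49107 puts the formula on 6 O.
Fe: 0.61856 × 2.49107 = 1.541 atoms per formula unit.

1.541 Fe apfu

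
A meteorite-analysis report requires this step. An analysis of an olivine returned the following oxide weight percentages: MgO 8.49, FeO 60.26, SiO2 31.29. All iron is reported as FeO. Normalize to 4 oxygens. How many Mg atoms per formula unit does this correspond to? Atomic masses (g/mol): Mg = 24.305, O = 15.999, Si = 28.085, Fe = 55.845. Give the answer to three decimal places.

0.403 Mg apfu

MgO (M=40.304): mol = 0.21065; Mg = 0.21065, O = 0.21065.
FeO (M=71.844): mol = 0.83876; Fe = 0.83876, O = 0.83876.
SiO2 (M=60.083): mol = 0.52078; Si = 0.52078, O = 1.04156.
ΣO = 2.09097; factor = 4/ΣO = 1.91299.
Mg apfu = 0.21065 × 1.91299 = 0.403.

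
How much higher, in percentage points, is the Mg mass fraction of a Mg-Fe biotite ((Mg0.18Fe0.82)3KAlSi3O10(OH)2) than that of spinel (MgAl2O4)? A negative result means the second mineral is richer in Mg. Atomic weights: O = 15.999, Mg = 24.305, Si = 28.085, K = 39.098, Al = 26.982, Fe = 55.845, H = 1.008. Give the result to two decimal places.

First mineral: 13.125 g Mg in 494.842 g formula = 2.65 wt% Mg.
Second mineral: 24.305 g Mg in 142.265 g formula = 17.08 wt% Mg.
2.65% − 17.08% gives a difference of -14.43 percentage points.

-14.43 percentage points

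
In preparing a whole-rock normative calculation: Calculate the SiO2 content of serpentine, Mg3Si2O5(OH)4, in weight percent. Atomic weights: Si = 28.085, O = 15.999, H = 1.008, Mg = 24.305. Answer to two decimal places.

Formula mass = 277.108 g/mol.
2 Si → 2.0000 mol SiO2 per formula unit; M(SiO2) = 60.083, so SiO2 mass = 120.166 g.
120.166/277.108 × 100 = 43.36 wt%.

43.36 wt%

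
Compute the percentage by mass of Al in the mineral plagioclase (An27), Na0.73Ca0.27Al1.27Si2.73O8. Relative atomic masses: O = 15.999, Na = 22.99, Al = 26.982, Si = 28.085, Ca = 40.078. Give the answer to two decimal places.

12.86 wt%

M(Na0.73Ca0.27Al1.27Si2.73O8) = 266.535 g/mol.
Al contributes 1.27 × 26.982 = 34.267 g per mole.
34.267/266.535 = 0.1286 → 12.86%.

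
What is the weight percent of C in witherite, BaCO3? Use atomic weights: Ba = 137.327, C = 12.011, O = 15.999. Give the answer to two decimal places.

Formula mass = 1*137.327 + 1*12.011 + 3*15.999 = 197.335 g/mol, of which 12.011 g is C.
So C makes up 12.011/197.335 = 0.0609 of the mass, i.e. 6.09%.

6.09 weight percent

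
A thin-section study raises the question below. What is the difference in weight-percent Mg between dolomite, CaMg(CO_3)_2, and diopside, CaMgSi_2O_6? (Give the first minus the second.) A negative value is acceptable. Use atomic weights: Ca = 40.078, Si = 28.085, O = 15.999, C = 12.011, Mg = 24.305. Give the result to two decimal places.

M(CaMg(CO_3)_2) = 184.399 g/mol, so wt% Mg = 24.305/184.399 × 100 = 13.18%.
M(CaMgSi_2O_6) = 216.547 g/mol, so wt% Mg = 24.305/216.547 × 100 = 11.22%.
13.18 − 11.22 = 1.96 pp.

1.96 percentage points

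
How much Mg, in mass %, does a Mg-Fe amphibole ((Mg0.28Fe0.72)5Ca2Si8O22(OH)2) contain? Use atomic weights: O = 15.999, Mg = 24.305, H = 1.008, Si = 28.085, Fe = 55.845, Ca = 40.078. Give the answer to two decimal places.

3.68 mass %

M((Mg0.28Fe0.72)5Ca2Si8O22(OH)2) = 925.897 g/mol.
Mg contributes 1.40 × 24.305 = 34.027 g per mole.
34.027/925.897 = 0.0368 → 3.68%.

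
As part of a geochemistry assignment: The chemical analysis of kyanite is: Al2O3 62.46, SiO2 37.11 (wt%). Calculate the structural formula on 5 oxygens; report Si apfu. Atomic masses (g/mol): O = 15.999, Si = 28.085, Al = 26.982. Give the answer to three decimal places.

62.46 wt% Al2O3 ÷ 101.961 g/mol = 0.61259 mol, giving 1.22518 Al and 1.83777 O.
37.11 wt% SiO2 ÷ 60.083 g/mol = 0.61765 mol, giving 0.61765 Si and 1.23530 O.
Oxygen sums to 3.07307; scaling by 5/3.07307 = 1.62704 puts the formula on 5 O.
Si: 0.61765 × 1.62704 = 1.005 atoms per formula unit.

1.005 Si apfu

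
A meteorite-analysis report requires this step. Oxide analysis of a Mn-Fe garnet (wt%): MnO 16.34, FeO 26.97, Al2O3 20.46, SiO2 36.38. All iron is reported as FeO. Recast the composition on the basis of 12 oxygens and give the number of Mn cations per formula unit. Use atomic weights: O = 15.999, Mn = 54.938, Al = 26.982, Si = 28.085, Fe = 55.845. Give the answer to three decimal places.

MnO: 16.34/70.937 = 0.23035 mol → 0.23035 mol Mn, 0.23035 mol O.
FeO: 26.97/71.844 = 0.37540 mol → 0.37540 mol Fe, 0.37540 mol O.
Al2O3: 20.46/101.961 = 0.20066 mol → 0.40132 mol Al, 0.60198 mol O.
SiO2: 36.38/60.083 = 0.60550 mol → 0.60550 mol Si, 1.21100 mol O.
Total oxygen = 2.41873 mol. Normalization factor = 12/2.41873 = 4.96128.
Mn per 12 O = 0.23035 × 4.96128 = 1.143.

1.143 Mn apfu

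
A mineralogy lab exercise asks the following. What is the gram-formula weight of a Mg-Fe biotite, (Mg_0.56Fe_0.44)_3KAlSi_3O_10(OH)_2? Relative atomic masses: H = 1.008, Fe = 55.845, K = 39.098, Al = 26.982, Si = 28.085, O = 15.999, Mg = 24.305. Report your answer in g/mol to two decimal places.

Mg: 1.68 × 24.305 = 40.8324
Fe: 1.32 × 55.845 = 73.7154
K: 1 × 39.098 = 39.0980
Al: 1 × 26.982 = 26.9820
Si: 3 × 28.085 = 84.2550
O: 12 × 15.999 = 191.9880
H: 2 × 1.008 = 2.0160
Summing the contributions gives the formula mass.

458.89 g/mol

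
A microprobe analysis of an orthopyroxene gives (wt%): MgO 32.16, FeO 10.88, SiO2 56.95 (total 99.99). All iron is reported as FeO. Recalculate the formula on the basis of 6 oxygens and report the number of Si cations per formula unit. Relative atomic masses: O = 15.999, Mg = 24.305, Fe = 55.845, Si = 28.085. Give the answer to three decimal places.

32.16 wt% MgO ÷ 40.304 g/mol = 0.79794 mol, giving 0.79794 Mg and 0.79794 O.
10.88 wt% FeO ÷ 71.844 g/mol = 0.15144 mol, giving 0.15144 Fe and 0.15144 O.
56.95 wt% SiO2 ÷ 60.083 g/mol = 0.94786 mol, giving 0.94786 Si and 1.89572 O.
Oxygen sums to 2.84510; scaling by 6/2.84510 = 2.10889 puts the formula on 6 O.
Si: 0.94786 × 2.10889 = 1.999 atoms per formula unit.

1.999 Si apfu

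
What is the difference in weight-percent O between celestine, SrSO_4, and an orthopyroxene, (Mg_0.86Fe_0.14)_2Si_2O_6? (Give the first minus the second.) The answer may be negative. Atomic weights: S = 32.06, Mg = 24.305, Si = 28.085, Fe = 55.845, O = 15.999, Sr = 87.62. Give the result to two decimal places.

O in SrSO_4: molar mass 183.676 g/mol; 4×15.999 = 63.996 g → 34.84 wt%.
O in (Mg_0.86Fe_0.14)_2Si_2O_6: molar mass 209.605 g/mol; 6×15.999 = 95.994 g → 45.80 wt%.
Difference = 34.84 − 45.80 = -10.96 percentage points.

-10.96 percentage points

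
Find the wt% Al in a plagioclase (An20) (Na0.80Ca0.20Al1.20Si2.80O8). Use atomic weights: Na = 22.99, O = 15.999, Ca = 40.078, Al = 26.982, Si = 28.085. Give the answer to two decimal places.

12.20 mass %

Molar mass of Na0.80Ca0.20Al1.20Si2.80O8: 0.80*22.99 + 0.20*40.078 + 1.20*26.982 + 2.80*28.085 + 8*15.999 = 265.416 g/mol.
Mass of Al per formula unit: 1.20 × 26.982 = 32.378 g.
Weight fraction Al = 32.378 / 265.416 = 0.1220.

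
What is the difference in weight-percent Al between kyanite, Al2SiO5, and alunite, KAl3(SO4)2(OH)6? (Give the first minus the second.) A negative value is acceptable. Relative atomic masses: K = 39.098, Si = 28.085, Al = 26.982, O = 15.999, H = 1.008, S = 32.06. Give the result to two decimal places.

M(Al2SiO5) = 162.044 g/mol, so wt% Al = 53.964/162.044 × 100 = 33.30%.
M(KAl3(SO4)2(OH)6) = 414.198 g/mol, so wt% Al = 80.946/414.198 × 100 = 19.54%.
33.30 − 19.54 = 13.76 pp.

13.76 percentage points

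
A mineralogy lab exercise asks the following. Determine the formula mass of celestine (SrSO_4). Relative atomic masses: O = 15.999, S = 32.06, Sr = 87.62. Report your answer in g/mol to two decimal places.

Sr: 1 × 87.62 = 87.6200
S: 1 × 32.06 = 32.0600
O: 4 × 15.999 = 63.9960
Summing the contributions gives the formula mass.

183.68 g/mol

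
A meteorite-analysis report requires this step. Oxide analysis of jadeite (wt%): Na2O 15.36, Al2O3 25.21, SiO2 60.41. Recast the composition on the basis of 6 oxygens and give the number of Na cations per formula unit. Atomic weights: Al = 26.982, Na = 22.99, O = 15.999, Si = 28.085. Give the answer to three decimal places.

0.991 Na apfu

15.36 wt% Na2O ÷ 61.979 g/mol = 0.24783 mol, giving 0.49566 Na and 0.24783 O.
25.21 wt% Al2O3 ÷ 101.961 g/mol = 0.24725 mol, giving 0.49450 Al and 0.74175 O.
60.41 wt% SiO2 ÷ 60.083 g/mol = 1.00544 mol, giving 1.00544 Si and 2.01088 O.
Oxygen sums to 3.00046; scaling by 6/3.00046 = 1.99969 puts the formula on 6 O.
Na: 0.49566 × 1.99969 = 0.991 atoms per formula unit.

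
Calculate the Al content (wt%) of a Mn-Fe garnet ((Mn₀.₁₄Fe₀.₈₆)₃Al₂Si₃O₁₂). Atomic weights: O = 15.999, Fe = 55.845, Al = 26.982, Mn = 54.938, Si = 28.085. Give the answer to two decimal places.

10.85 wt%

Formula mass = 0.42×54.938 + 2.58×55.845 + 2×26.982 + 3×28.085 + 12×15.999 = 497.361 g/mol, of which 53.964 g is Al.
So Al makes up 53.964/497.361 = 0.1085 of the mass, i.e. 10.85%.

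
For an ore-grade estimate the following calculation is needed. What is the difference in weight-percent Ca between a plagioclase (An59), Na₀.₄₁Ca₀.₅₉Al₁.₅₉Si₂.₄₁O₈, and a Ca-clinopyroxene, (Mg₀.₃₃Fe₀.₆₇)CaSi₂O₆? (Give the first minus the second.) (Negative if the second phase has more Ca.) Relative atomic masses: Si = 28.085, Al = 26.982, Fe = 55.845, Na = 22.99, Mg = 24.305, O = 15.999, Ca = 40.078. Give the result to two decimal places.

-8.16 percentage points

Ca in Na₀.₄₁Ca₀.₅₉Al₁.₅₉Si₂.₄₁O₈: molar mass 271.650 g/mol; 0.59×40.078 = 23.646 g → 8.70 wt%.
Ca in (Mg₀.₃₃Fe₀.₆₇)CaSi₂O₆: molar mass 237.679 g/mol; 1×40.078 = 40.078 g → 16.86 wt%.
Difference = 8.70 − 16.86 = -8.16 percentage points.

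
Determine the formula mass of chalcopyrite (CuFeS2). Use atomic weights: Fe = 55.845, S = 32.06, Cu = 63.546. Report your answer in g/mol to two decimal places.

183.51 g/mol

The formula mass is the sum 1*63.546 + 1*55.845 + 2*32.06.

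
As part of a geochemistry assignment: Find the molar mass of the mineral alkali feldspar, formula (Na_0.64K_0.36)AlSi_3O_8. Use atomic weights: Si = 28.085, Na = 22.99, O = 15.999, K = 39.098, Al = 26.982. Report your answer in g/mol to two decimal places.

M = 0.64·22.99 + 0.36·39.098 + 1·26.982 + 3·28.085 + 8·15.999

268.02 g/mol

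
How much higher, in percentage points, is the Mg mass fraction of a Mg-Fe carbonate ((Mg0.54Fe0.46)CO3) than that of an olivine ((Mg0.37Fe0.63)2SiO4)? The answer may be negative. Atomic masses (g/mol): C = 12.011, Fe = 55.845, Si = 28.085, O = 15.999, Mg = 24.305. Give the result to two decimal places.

M((Mg0.54Fe0.46)CO3) = 98.821 g/mol, so wt% Mg = 13.125/98.821 × 100 = 13.28%.
M((Mg0.37Fe0.63)2SiO4) = 180.431 g/mol, so wt% Mg = 17.986/180.431 × 100 = 9.97%.
13.28 − 9.97 = 3.31 pp.

3.31 percentage points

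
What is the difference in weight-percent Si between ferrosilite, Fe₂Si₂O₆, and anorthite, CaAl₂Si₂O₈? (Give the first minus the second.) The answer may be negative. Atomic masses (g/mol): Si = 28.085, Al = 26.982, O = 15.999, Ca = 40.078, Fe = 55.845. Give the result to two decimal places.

First mineral: 56.170 g Si in 263.854 g formula = 21.29 wt% Si.
Second mineral: 56.170 g Si in 278.204 g formula = 20.19 wt% Si.
21.29% − 20.19% gives a difference of 1.10 percentage points.

1.10 percentage points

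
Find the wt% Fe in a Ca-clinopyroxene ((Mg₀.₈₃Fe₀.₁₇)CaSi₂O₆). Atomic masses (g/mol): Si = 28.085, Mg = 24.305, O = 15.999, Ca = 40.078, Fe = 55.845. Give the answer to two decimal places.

4.28 wt%

Molar mass of (Mg₀.₈₃Fe₀.₁₇)CaSi₂O₆: 0.83*24.305 + 0.17*55.845 + 1*40.078 + 2*28.085 + 6*15.999 = 221.909 g/mol.
Mass of Fe per formula unit: 0.17 × 55.845 = 9.494 g.
Weight fraction Fe = 9.494 / 221.909 = 0.0428.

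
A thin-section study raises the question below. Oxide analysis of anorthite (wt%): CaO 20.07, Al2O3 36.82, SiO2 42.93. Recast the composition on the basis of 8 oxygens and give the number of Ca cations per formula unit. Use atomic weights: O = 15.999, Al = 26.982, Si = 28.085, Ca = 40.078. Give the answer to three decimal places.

CaO (M=56.077): mol = 0.35790; Ca = 0.35790, O = 0.35790.
Al2O3 (M=101.961): mol = 0.36112; Al = 0.72224, O = 1.08336.
SiO2 (M=60.083): mol = 0.71451; Si = 0.71451, O = 1.42902.
ΣO = 2.87028; factor = 8/ΣO = 2.78718.
Ca apfu = 0.35790 × 2.78718 = 0.998.

0.998 Ca apfu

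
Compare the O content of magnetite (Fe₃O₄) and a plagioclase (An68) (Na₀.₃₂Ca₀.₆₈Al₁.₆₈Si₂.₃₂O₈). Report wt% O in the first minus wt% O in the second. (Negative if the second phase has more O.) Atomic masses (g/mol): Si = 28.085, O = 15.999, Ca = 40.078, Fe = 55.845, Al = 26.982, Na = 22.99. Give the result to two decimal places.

-19.23 percentage points

O in Fe₃O₄: molar mass 231.531 g/mol; 4×15.999 = 63.996 g → 27.64 wt%.
O in Na₀.₃₂Ca₀.₆₈Al₁.₆₈Si₂.₃₂O₈: molar mass 273.089 g/mol; 8×15.999 = 127.992 g → 46.87 wt%.
Difference = 27.64 − 46.87 = -19.23 percentage points.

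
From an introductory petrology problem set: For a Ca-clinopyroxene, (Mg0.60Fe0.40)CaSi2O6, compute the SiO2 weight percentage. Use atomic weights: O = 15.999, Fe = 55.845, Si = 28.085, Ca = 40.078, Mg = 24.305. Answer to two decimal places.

M((Mg0.60Fe0.40)CaSi2O6) = 229.163 g/mol; M(SiO2) = 60.083 g/mol.
Moles SiO2 per formula unit = 2 Si ÷ 1 = 2.0000.
SiO2 fraction = (2.0000 × 60.083) / 229.163 = 120.166/229.163 = 0.5244.

52.44 wt%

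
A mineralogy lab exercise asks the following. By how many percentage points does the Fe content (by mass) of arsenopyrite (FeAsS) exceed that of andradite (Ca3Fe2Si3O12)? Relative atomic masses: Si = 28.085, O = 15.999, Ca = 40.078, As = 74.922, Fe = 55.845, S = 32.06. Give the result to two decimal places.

M(FeAsS) = 162.827 g/mol, so wt% Fe = 55.845/162.827 × 100 = 34.30%.
M(Ca3Fe2Si3O12) = 508.167 g/mol, so wt% Fe = 111.690/508.167 × 100 = 21.98%.
34.30 − 21.98 = 12.32 pp.

12.32 percentage points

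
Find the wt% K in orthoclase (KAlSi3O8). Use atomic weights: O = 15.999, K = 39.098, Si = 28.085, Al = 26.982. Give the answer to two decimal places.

Formula mass = 1×39.098 + 1×26.982 + 3×28.085 + 8×15.999 = 278.327 g/mol, of which 39.098 g is K.
So K makes up 39.098/278.327 = 0.1405 of the mass, i.e. 14.05%.

14.05 wt%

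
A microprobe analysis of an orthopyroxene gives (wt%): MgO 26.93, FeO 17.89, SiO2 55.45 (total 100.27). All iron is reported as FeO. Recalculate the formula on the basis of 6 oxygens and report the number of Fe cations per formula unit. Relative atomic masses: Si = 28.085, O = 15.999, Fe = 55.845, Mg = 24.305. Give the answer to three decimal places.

MgO (M=40.304): mol = 0.66817; Mg = 0.66817, O = 0.66817.
FeO (M=71.844): mol = 0.24901; Fe = 0.24901, O = 0.24901.
SiO2 (M=60.083): mol = 0.92289; Si = 0.92289, O = 1.84578.
ΣO = 2.76296; factor = 6/ΣO = 2.17158.
Fe apfu = 0.24901 × 2.17158 = 0.541.

0.541 Fe apfu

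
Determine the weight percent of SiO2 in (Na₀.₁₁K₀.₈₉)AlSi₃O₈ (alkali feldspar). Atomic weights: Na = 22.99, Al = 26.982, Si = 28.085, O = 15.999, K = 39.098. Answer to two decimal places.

65.18 wt%

Formula mass = 276.555 g/mol.
3 Si → 3.0000 mol SiO2 per formula unit; M(SiO2) = 60.083, so SiO2 mass = 180.249 g.
180.249/276.555 × 100 = 65.18 wt%.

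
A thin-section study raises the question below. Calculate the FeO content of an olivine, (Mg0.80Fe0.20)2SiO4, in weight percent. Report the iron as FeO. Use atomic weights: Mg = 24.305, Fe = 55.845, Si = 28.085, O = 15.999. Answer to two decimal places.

Molar mass of (Mg0.80Fe0.20)2SiO4 = 1.60·24.305 + 0.40·55.845 + 1·28.085 + 4·15.999 = 153.307 g/mol.
Each formula unit contains 0.40 Fe, equivalent to 0.40/1 = 0.4000 mol FeO.
M(FeO) = 1×55.845 + 1×15.999 = 71.844 g/mol.
Mass of FeO per formula unit = 0.4000 × 71.844 = 28.738 g.
FeO wt% = 28.738 / 153.307 × 100 = 18.75%.

18.75 wt%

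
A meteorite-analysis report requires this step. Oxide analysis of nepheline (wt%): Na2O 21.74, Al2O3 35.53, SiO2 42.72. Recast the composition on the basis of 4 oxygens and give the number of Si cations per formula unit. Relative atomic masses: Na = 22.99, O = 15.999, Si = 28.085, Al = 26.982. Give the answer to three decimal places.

Na2O: 21.74/61.979 = 0.35076 mol → 0.70152 mol Na, 0.35076 mol O.
Al2O3: 35.53/101.961 = 0.34847 mol → 0.69694 mol Al, 1.04541 mol O.
SiO2: 42.72/60.083 = 0.71102 mol → 0.71102 mol Si, 1.42204 mol O.
Total oxygen = 2.81821 mol. Normalization factor = 4/2.81821 = 1.41934.
Si per 4 O = 0.71102 × 1.41934 = 1.009.

1.009 Si apfu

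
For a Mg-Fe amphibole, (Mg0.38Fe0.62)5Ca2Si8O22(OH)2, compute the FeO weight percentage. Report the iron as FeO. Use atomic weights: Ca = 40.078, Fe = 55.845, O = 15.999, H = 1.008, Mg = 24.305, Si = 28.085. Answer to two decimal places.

M((Mg0.38Fe0.62)5Ca2Si8O22(OH)2) = 910.127 g/mol; M(FeO) = 71.844 g/mol.
Moles FeO per formula unit = 3.10 Fe ÷ 1 = 3.1000.
FeO fraction = (3.1000 × 71.844) / 910.127 = 222.716/910.127 = 0.2447.

24.47 wt%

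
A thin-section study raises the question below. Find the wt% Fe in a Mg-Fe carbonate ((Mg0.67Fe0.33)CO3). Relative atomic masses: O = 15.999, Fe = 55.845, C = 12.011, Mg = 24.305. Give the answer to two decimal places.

Molar mass of (Mg0.67Fe0.33)CO3: 0.67×24.305 + 0.33×55.845 + 1×12.011 + 3×15.999 = 94.721 g/mol.
Mass of Fe per formula unit: 0.33 × 55.845 = 18.429 g.
Weight fraction Fe = 18.429 / 94.721 = 0.1946.

19.46 mass %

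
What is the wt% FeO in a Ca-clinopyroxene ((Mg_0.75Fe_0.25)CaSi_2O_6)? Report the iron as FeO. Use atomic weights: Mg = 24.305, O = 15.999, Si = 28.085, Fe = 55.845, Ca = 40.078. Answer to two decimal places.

8.00 wt%

Molar mass of (Mg_0.75Fe_0.25)CaSi_2O_6 = 0.75·24.305 + 0.25·55.845 + 1·40.078 + 2·28.085 + 6·15.999 = 224.432 g/mol.
Each formula unit contains 0.25 Fe, equivalent to 0.25/1 = 0.2500 mol FeO.
M(FeO) = 1×55.845 + 1×15.999 = 71.844 g/mol.
Mass of FeO per formula unit = 0.2500 × 71.844 = 17.961 g.
FeO wt% = 17.961 / 224.432 × 100 = 8.00%.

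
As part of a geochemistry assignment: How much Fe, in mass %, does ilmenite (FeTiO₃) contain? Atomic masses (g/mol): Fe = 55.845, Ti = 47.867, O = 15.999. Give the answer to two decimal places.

M(FeTiO₃) = 151.709 g/mol.
Fe contributes 1 × 55.845 = 55.845 g per mole.
55.845/151.709 = 0.3681 → 36.81%.

36.81 mass %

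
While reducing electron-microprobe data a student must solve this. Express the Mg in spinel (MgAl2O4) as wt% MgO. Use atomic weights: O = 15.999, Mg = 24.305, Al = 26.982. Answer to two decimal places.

Molar mass of MgAl2O4 = 1*24.305 + 2*26.982 + 4*15.999 = 142.265 g/mol.
Each formula unit contains 1 Mg, equivalent to 1/1 = 1.0000 mol MgO.
M(MgO) = 1×24.305 + 1×15.999 = 40.304 g/mol.
Mass of MgO per formula unit = 1.0000 × 40.304 = 40.304 g.
MgO wt% = 40.304 / 142.265 × 100 = 28.33%.

28.33 wt%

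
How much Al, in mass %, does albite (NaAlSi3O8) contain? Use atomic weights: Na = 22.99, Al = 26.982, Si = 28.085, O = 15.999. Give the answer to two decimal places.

10.29 mass %

M(NaAlSi3O8) = 262.219 g/mol.
Al contributes 1 × 26.982 = 26.982 g per mole.
26.982/262.219 = 0.1029 → 10.29%.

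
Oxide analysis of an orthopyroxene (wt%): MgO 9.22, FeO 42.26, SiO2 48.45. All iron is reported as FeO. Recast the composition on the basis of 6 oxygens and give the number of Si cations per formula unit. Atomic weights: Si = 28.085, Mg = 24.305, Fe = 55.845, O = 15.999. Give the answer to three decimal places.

1.991 Si apfu

MgO (M=40.304): mol = 0.22876; Mg = 0.22876, O = 0.22876.
FeO (M=71.844): mol = 0.58822; Fe = 0.58822, O = 0.58822.
SiO2 (M=60.083): mol = 0.80638; Si = 0.80638, O = 1.61276.
ΣO = 2.42974; factor = 6/ΣO = 2.46940.
Si apfu = 0.80638 × 2.46940 = 1.991.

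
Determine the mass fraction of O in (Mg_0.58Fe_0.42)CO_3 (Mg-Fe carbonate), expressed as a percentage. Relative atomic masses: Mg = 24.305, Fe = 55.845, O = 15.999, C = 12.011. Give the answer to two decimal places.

49.20 mass %

Formula mass = 0.58·24.305 + 0.42·55.845 + 1·12.011 + 3·15.999 = 97.560 g/mol, of which 47.997 g is O.
So O makes up 47.997/97.560 = 0.4920 of the mass, i.e. 49.20%.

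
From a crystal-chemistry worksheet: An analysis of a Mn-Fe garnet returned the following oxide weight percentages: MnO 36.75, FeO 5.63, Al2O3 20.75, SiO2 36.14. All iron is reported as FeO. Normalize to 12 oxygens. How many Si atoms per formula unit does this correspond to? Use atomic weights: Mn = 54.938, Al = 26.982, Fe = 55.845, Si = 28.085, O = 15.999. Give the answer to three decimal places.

2.995 Si apfu

MnO (M=70.937): mol = 0.51807; Mn = 0.51807, O = 0.51807.
FeO (M=71.844): mol = 0.07836; Fe = 0.07836, O = 0.07836.
Al2O3 (M=101.961): mol = 0.20351; Al = 0.40702, O = 0.61053.
SiO2 (M=60.083): mol = 0.60150; Si = 0.60150, O = 1.20300.
ΣO = 2.40996; factor = 12/ΣO = 4.97934.
Si apfu = 0.60150 × 4.97934 = 2.995.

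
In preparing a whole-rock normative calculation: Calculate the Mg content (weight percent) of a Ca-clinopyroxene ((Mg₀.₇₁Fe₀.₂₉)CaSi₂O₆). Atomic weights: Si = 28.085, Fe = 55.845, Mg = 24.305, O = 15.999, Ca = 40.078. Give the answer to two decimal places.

Molar mass of (Mg₀.₇₁Fe₀.₂₉)CaSi₂O₆: 0.71·24.305 + 0.29·55.845 + 1·40.078 + 2·28.085 + 6·15.999 = 225.694 g/mol.
Mass of Mg per formula unit: 0.71 × 24.305 = 17.257 g.
Weight fraction Mg = 17.257 / 225.694 = 0.0765.

7.65 weight percent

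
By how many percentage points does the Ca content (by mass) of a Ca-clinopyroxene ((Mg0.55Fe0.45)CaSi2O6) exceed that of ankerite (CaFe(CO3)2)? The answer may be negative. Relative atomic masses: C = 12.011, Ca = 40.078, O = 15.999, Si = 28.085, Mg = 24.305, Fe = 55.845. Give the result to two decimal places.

Ca in (Mg0.55Fe0.45)CaSi2O6: molar mass 230.740 g/mol; 1×40.078 = 40.078 g → 17.37 wt%.
Ca in CaFe(CO3)2: molar mass 215.939 g/mol; 1×40.078 = 40.078 g → 18.56 wt%.
Difference = 17.37 − 18.56 = -1.19 percentage points.

-1.19 percentage points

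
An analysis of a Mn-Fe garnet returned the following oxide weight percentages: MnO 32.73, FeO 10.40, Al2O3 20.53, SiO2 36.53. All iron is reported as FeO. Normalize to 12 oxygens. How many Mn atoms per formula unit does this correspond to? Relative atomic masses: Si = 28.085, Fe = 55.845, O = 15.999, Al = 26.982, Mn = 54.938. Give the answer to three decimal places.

MnO: 32.73/70.937 = 0.46140 mol → 0.46140 mol Mn, 0.46140 mol O.
FeO: 10.40/71.844 = 0.14476 mol → 0.14476 mol Fe, 0.14476 mol O.
Al2O3: 20.53/101.961 = 0.20135 mol → 0.40270 mol Al, 0.60405 mol O.
SiO2: 36.53/60.083 = 0.60799 mol → 0.60799 mol Si, 1.21598 mol O.
Total oxygen = 2.42619 mol. Normalization factor = 12/2.42619 = 4.94603.
Mn per 12 O = 0.46140 × 4.94603 = 2.282.

2.282 Mn apfu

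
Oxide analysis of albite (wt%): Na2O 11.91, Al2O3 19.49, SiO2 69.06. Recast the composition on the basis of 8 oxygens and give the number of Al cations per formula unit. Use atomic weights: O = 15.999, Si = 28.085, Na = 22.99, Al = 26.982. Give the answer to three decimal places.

0.998 Al apfu

11.91 wt% Na2O ÷ 61.979 g/mol = 0.19216 mol, giving 0.38432 Na and 0.19216 O.
19.49 wt% Al2O3 ÷ 101.961 g/mol = 0.19115 mol, giving 0.38230 Al and 0.57345 O.
69.06 wt% SiO2 ÷ 60.083 g/mol = 1.14941 mol, giving 1.14941 Si and 2.29882 O.
Oxygen sums to 3.06443; scaling by 8/3.06443 = 2.61060 puts the formula on 8 O.
Al: 0.38230 × 2.61060 = 0.998 atoms per formula unit.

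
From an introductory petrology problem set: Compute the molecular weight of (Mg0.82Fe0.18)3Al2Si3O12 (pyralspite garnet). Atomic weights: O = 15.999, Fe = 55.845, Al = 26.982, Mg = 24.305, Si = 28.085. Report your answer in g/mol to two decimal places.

M = 2.46·24.305 + 0.54·55.845 + 2·26.982 + 3·28.085 + 12·15.999

420.15 g/mol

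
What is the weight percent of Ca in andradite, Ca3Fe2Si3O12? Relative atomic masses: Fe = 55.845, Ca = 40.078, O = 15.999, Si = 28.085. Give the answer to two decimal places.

Molar mass of Ca3Fe2Si3O12: 3×40.078 + 2×55.845 + 3×28.085 + 12×15.999 = 508.167 g/mol.
Mass of Ca per formula unit: 3 × 40.078 = 120.234 g.
Weight fraction Ca = 120.234 / 508.167 = 0.2366.

23.66 mass %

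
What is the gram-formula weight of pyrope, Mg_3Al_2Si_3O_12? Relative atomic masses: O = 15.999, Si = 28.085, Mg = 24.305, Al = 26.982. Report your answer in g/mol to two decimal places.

Mg: 3 × 24.305 = 72.9150
Al: 2 × 26.982 = 53.9640
Si: 3 × 28.085 = 84.2550
O: 12 × 15.999 = 191.9880
Summing the contributions gives the formula mass.

403.12 g/mol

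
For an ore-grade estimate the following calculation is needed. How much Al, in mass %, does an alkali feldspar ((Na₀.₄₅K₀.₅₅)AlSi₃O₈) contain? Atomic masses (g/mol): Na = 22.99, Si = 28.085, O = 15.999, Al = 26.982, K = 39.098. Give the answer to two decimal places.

9.95 mass %

M((Na₀.₄₅K₀.₅₅)AlSi₃O₈) = 271.078 g/mol.
Al contributes 1 × 26.982 = 26.982 g per mole.
26.982/271.078 = 0.0995 → 9.95%.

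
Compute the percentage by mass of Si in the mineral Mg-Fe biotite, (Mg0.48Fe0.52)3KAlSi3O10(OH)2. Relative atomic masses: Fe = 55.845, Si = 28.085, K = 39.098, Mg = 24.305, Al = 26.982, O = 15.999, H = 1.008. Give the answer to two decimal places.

Molar mass of (Mg0.48Fe0.52)3KAlSi3O10(OH)2: 1.44×24.305 + 1.56×55.845 + 1×39.098 + 1×26.982 + 3×28.085 + 12×15.999 + 2×1.008 = 466.456 g/mol.
Mass of Si per formula unit: 3 × 28.085 = 84.255 g.
Weight fraction Si = 84.255 / 466.456 = 0.1806.

18.06 weight percent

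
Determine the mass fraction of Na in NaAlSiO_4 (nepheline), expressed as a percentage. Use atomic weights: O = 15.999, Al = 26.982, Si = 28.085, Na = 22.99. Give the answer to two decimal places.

16.18 wt%

M(NaAlSiO_4) = 142.053 g/mol.
Na contributes 1 × 22.99 = 22.990 g per mole.
22.990/142.053 = 0.1618 → 16.18%.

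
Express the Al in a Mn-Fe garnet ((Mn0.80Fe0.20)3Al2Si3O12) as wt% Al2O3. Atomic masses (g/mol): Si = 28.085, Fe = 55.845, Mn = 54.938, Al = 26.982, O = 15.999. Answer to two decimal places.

Formula mass = 495.565 g/mol.
2 Al → 1.0000 mol Al2O3 per formula unit; M(Al2O3) = 101.961, so Al2O3 mass = 101.961 g.
101.961/495.565 × 100 = 20.57 wt%.

20.57 wt%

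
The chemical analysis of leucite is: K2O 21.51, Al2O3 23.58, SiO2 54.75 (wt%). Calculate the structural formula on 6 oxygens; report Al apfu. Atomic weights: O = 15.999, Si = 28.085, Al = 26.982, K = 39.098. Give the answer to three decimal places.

1.011 Al apfu

21.51 wt% K2O ÷ 94.195 g/mol = 0.22836 mol, giving 0.45672 K and 0.22836 O.
23.58 wt% Al2O3 ÷ 101.961 g/mol = 0.23126 mol, giving 0.46252 Al and 0.69378 O.
54.75 wt% SiO2 ÷ 60.083 g/mol = 0.91124 mol, giving 0.91124 Si and 1.82248 O.
Oxygen sums to 2.74462; scaling by 6/2.74462 = 2.18609 puts the formula on 6 O.
Al: 0.46252 × 2.18609 = 1.011 atoms per formula unit.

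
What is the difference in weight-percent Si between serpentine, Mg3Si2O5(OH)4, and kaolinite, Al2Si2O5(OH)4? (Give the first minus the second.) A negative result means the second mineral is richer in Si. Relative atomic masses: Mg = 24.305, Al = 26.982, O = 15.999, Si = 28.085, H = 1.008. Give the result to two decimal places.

-1.49 percentage points

M(Mg3Si2O5(OH)4) = 277.108 g/mol, so wt% Si = 56.170/277.108 × 100 = 20.27%.
M(Al2Si2O5(OH)4) = 258.157 g/mol, so wt% Si = 56.170/258.157 × 100 = 21.76%.
20.27 − 21.76 = -1.49 pp.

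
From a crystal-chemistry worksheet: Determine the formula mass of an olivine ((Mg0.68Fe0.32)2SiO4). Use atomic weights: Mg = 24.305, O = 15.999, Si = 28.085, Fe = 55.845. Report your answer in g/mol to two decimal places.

160.88 g/mol

The formula mass is the sum 1.36·24.305 + 0.64·55.845 + 1·28.085 + 4·15.999.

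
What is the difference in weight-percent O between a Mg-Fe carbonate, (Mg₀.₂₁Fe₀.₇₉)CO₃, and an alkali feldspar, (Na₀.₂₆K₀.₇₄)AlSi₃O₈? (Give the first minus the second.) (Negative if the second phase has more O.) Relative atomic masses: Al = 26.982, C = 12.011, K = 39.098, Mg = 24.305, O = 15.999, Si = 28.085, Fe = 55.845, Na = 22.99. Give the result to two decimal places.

M((Mg₀.₂₁Fe₀.₇₉)CO₃) = 109.230 g/mol, so wt% O = 47.997/109.230 × 100 = 43.94%.
M((Na₀.₂₆K₀.₇₄)AlSi₃O₈) = 274.139 g/mol, so wt% O = 127.992/274.139 × 100 = 46.69%.
43.94 − 46.69 = -2.75 pp.

-2.75 percentage points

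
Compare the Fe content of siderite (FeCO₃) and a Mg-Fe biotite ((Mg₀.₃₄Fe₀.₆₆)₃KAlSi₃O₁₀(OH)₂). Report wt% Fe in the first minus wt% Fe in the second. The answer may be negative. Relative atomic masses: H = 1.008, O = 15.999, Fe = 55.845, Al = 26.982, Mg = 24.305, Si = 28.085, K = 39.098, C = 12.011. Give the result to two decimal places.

25.15 percentage points

First mineral: 55.845 g Fe in 115.853 g formula = 48.20 wt% Fe.
Second mineral: 110.573 g Fe in 479.703 g formula = 23.05 wt% Fe.
48.20% − 23.05% gives a difference of 25.15 percentage points.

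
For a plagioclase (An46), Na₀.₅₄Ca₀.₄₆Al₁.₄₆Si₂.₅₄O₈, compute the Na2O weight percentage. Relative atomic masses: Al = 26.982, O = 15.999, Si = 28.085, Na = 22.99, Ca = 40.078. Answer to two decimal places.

6.21 wt%

Molar mass of Na₀.₅₄Ca₀.₄₆Al₁.₄₆Si₂.₅₄O₈ = 0.54×22.99 + 0.46×40.078 + 1.46×26.982 + 2.54×28.085 + 8×15.999 = 269.572 g/mol.
Each formula unit contains 0.54 Na, equivalent to 0.54/2 = 0.2700 mol Na2O.
M(Na2O) = 2×22.99 + 1×15.999 = 61.979 g/mol.
Mass of Na2O per formula unit = 0.2700 × 61.979 = 16.734 g.
Na2O wt% = 16.734 / 269.572 × 100 = 6.21%.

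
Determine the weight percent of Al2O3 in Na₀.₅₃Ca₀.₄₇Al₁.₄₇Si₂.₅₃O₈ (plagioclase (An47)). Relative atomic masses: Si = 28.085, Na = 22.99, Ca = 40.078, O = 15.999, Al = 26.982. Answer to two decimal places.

Formula mass = 269.732 g/mol.
1.47 Al → 0.7350 mol Al2O3 per formula unit; M(Al2O3) = 101.961, so Al2O3 mass = 74.941 g.
74.941/269.732 × 100 = 27.78 wt%.

27.78 wt%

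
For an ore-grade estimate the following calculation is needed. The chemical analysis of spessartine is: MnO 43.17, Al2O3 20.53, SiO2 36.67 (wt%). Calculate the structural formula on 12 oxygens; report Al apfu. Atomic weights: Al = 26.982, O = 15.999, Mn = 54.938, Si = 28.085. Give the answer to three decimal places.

MnO (M=70.937): mol = 0.60857; Mn = 0.60857, O = 0.60857.
Al2O3 (M=101.961): mol = 0.20135; Al = 0.40270, O = 0.60405.
SiO2 (M=60.083): mol = 0.61032; Si = 0.61032, O = 1.22064.
ΣO = 2.43326; factor = 12/ΣO = 4.93166.
Al apfu = 0.40270 × 4.93166 = 1.986.

1.986 Al apfu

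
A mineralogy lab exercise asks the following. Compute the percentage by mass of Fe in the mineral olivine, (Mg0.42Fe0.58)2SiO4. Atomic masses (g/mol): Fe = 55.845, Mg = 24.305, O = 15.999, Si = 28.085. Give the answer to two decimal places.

36.54 wt%

Molar mass of (Mg0.42Fe0.58)2SiO4: 0.84*24.305 + 1.16*55.845 + 1*28.085 + 4*15.999 = 177.277 g/mol.
Mass of Fe per formula unit: 1.16 × 55.845 = 64.780 g.
Weight fraction Fe = 64.780 / 177.277 = 0.3654.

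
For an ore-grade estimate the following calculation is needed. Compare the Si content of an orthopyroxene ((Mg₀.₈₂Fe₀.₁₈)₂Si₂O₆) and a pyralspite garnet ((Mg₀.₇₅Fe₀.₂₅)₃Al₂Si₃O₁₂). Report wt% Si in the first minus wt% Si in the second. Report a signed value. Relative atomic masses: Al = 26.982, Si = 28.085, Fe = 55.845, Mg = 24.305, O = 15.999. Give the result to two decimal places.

6.74 percentage points

M((Mg₀.₈₂Fe₀.₁₈)₂Si₂O₆) = 212.128 g/mol, so wt% Si = 56.170/212.128 × 100 = 26.48%.
M((Mg₀.₇₅Fe₀.₂₅)₃Al₂Si₃O₁₂) = 426.777 g/mol, so wt% Si = 84.255/426.777 × 100 = 19.74%.
26.48 − 19.74 = 6.74 pp.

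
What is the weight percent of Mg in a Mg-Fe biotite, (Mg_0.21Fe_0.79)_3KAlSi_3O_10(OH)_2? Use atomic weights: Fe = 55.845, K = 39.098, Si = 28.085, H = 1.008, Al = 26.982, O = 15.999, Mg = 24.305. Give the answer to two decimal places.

3.11 wt%

M((Mg_0.21Fe_0.79)_3KAlSi_3O_10(OH)_2) = 492.004 g/mol.
Mg contributes 0.63 × 24.305 = 15.312 g per mole.
15.312/492.004 = 0.0311 → 3.11%.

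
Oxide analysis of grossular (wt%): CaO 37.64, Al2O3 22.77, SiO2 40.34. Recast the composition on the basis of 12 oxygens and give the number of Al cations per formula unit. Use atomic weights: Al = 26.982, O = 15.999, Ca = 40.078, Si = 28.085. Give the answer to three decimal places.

37.64 wt% CaO ÷ 56.077 g/mol = 0.67122 mol, giving 0.67122 Ca and 0.67122 O.
22.77 wt% Al2O3 ÷ 101.961 g/mol = 0.22332 mol, giving 0.44664 Al and 0.66996 O.
40.34 wt% SiO2 ÷ 60.083 g/mol = 0.67140 mol, giving 0.67140 Si and 1.34280 O.
Oxygen sums to 2.68398; scaling by 12/2.68398 = 4.47097 puts the formula on 12 O.
Al: 0.44664 × 4.47097 = 1.997 atoms per formula unit.

1.997 Al apfu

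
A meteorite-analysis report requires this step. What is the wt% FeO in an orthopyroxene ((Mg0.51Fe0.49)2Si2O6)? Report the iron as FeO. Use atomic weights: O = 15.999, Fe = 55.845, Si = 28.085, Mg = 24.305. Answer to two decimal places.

30.39 wt%

Molar mass of (Mg0.51Fe0.49)2Si2O6 = 1.02·24.305 + 0.98·55.845 + 2·28.085 + 6·15.999 = 231.683 g/mol.
Each formula unit contains 0.98 Fe, equivalent to 0.98/1 = 0.9800 mol FeO.
M(FeO) = 1×55.845 + 1×15.999 = 71.844 g/mol.
Mass of FeO per formula unit = 0.9800 × 71.844 = 70.407 g.
FeO wt% = 70.407 / 231.683 × 100 = 30.39%.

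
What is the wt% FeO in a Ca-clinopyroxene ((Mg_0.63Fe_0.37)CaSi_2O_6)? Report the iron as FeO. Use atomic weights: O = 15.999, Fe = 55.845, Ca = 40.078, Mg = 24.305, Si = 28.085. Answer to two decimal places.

11.65 wt%

Formula mass = 228.217 g/mol.
0.37 Fe → 0.3700 mol FeO per formula unit; M(FeO) = 71.844, so FeO mass = 26.582 g.
26.582/228.217 × 100 = 11.65 wt%.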